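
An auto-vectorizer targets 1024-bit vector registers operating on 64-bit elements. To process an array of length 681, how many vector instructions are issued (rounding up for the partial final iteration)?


Width = 1024 / 64 = 16 elements per vector op
Iterations = ceil(681 / 16) = 43

43


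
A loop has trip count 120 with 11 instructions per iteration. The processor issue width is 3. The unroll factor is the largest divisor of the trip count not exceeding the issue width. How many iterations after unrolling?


Largest divisor of 120 <= 3 is 3
New iterations = 120 / 3 = 40

40


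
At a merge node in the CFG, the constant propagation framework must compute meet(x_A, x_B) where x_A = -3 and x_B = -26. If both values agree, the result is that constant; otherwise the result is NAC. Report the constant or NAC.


Meet operation: if both paths give the same constant, result is that constant; if they differ, result is NAC (not-a-constant).
Path A: -3, Path B: -26 -> differ
Result: not-a-constant -> NAC

NAC


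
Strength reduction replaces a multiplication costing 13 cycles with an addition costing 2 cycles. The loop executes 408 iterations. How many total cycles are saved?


Per-iteration saving = 13 - 2 = 11
Total saved = 408 * 11 = 4488

4488


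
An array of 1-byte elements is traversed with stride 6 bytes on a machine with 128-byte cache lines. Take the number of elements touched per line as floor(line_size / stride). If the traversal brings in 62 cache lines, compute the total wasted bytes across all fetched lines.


Elements per line = floor(128 / 6) = 21
Bytes used per line = 21 * 1 = 21
Wasted per line = 128 - 21 = 107
Total wasted = 107 * 62 = 6634

6634


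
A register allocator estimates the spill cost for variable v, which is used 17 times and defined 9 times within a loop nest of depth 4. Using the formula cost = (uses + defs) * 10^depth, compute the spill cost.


uses + defs = 17 + 9 = 26
10^4 = 10000
Spill cost = 26 * 10000 = 260000

260000


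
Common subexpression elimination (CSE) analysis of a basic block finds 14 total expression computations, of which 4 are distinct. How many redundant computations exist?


CSE count = total expressions - unique expressions
= 14 - 4 = 10

10


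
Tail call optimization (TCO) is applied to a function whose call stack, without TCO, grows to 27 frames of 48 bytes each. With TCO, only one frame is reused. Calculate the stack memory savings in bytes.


Without TCO: 27 * 48 = 1296 bytes
With TCO: reuse 1 frame = 48 bytes
Savings = 1296 - 48 = 1248

1248


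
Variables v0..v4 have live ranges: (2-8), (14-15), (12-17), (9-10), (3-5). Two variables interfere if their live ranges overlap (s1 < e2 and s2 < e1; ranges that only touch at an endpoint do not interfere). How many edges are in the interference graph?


Check all pairs for overlapping intervals.
Two intervals (s1,e1) and (s2,e2) overlap if s1 < e2 and s2 < e1.
v0 (2-8) vs v1..v4: overlaps v4 -> 1
v1 (14-15) vs v2..v4: overlaps v2 -> 1
v2 (12-17) vs v3..v4: overlaps none -> 0
v3 (9-10) vs v4: overlaps none -> 0
Total overlapping pairs = 1 + 1 + 0 + 0 = 2

2


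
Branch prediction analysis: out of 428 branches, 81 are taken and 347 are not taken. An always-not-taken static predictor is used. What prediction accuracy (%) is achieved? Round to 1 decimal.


Predictor: always-not-taken
Correct predictions = 347
Accuracy = 347 / 428 * 100 = 81.1%

81.1


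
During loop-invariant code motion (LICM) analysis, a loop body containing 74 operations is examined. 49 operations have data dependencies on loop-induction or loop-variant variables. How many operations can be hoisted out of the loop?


Invariant candidates = total - loop-dependent
= 74 - 49 = 25

25


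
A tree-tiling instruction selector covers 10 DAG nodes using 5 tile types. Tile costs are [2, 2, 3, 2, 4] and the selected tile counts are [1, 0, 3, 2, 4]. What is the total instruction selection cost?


Total cost = sum(count_i * cost_i)
= 1*2 + 0*2 + 3*3 + 2*2 + 4*4
= 31

31


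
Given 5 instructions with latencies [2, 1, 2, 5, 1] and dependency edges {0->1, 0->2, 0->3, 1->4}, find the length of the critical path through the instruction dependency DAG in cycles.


Compute longest path through dependency graph: dist(Ik) = max over predecessors of dist + latency(Ik).
dist(I0) = latency 2 = 2
dist(I1) = dist(I0) + 1 = 2 + 1 = 3
dist(I2) = dist(I0) + 2 = 2 + 2 = 4
dist(I3) = dist(I0) + 5 = 2 + 5 = 7
dist(I4) = dist(I1) + 1 = 3 + 1 = 4
Critical path = max dist = 7

7


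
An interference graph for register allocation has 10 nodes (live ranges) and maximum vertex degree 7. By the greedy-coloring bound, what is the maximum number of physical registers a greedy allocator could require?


Greedy coloring never needs more than (max_degree + 1) colors: when coloring a vertex, at most max_degree neighbors are already colored.
Upper bound = 7 + 1 = 8

8


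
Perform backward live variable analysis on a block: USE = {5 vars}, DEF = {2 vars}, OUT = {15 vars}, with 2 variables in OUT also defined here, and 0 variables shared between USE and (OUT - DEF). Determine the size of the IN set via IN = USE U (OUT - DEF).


OUT - DEF: 15 - 2 = 13
|IN| = |USE| + |OUT - DEF| - |USE ∩ (OUT - DEF)| = 5 + 13 - 0 = 18

18


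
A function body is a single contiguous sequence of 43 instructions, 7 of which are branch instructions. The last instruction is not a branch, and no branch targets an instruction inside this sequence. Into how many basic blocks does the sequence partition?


With no in-sequence branch targets, the leaders are the first instruction plus the instruction after each branch.
Number of basic blocks = branches + 1
= 7 + 1 = 8

8


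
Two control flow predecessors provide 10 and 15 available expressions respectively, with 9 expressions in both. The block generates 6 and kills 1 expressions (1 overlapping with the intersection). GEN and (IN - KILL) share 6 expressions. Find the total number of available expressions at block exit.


IN = intersection of predecessors = 9
IN - KILL = 9 - 1 = 8
|OUT| = |GEN| + |IN - KILL| - |GEN ∩ (IN - KILL)| = 6 + 8 - 6 = 8

8


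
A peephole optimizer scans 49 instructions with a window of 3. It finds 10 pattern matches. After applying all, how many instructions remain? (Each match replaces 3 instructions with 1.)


Each match removes 2 instructions.
Total removed = 10 * 2 = 20
Remaining = 49 - 20 = 29

29


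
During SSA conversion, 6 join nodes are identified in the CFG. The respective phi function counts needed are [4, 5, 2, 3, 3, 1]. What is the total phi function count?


Total phi functions = sum of phi functions at each join node
= 4 + 5 + 2 + 3 + 3 + 1 = 18

18


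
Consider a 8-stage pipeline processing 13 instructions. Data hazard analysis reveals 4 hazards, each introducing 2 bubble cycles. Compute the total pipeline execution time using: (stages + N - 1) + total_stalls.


Base cycles = 8 + 13 - 1 = 20
Total stalls = 4 * 2 = 8
Total = 20 + 8 = 28

28


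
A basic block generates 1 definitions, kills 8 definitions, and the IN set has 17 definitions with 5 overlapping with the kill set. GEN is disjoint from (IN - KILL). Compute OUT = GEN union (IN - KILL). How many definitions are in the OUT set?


IN - KILL: 17 - 5 = 12 surviving definitions
OUT = GEN + surviving = 1 + 12 = 13

13


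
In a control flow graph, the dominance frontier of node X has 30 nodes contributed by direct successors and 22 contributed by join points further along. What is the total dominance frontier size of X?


DF(X) = direct successor contributions + join point contributions
= 30 + 22 = 52

52


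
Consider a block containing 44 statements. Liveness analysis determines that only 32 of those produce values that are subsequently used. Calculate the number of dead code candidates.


Dead code = total statements - live definitions
= 44 - 32 = 12

12


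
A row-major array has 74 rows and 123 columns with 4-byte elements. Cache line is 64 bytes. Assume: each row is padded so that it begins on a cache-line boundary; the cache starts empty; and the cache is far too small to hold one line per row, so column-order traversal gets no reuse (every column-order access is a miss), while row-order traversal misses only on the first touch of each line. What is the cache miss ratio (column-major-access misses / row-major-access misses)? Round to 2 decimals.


Each row occupies 123 * 4 = 492 bytes and starts on a line boundary, so it spans ceil(492 / 64) = 8 cache lines.
Row-major traversal misses (one per line touched): 74 * ceil(123 * 4 / 64) = 592
Column-major traversal misses (no reuse, every access misses): 74 * 123 = 9102
Ratio = 9102 / 592 = 15.38

15.38


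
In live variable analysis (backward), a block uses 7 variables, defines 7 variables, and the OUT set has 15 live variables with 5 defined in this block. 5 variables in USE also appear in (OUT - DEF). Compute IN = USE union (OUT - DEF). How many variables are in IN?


OUT - DEF: 15 - 5 = 10
|IN| = |USE| + |OUT - DEF| - |USE ∩ (OUT - DEF)| = 7 + 10 - 5 = 12

12


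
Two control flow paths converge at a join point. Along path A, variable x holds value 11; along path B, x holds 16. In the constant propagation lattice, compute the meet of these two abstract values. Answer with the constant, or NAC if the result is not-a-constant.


Meet operation: if both paths give the same constant, result is that constant; if they differ, result is NAC (not-a-constant).
Path A: 11, Path B: 16 -> differ
Result: not-a-constant -> NAC

NAC


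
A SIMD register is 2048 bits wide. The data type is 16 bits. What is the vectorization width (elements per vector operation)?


Width = SIMD bits / data type bits
= 2048 / 16 = 128

128


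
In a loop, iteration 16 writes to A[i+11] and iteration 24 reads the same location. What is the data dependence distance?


Distance = read iteration - write iteration
= 24 - 16 = 8

8


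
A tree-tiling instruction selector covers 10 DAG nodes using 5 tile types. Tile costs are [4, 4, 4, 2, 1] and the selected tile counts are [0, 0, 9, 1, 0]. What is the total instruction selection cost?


Total cost = sum(count_i * cost_i)
= 0*4 + 0*4 + 9*4 + 1*2 + 0*1
= 38

38


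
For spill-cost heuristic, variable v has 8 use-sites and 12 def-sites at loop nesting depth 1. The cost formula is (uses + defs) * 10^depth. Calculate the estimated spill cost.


uses + defs = 8 + 12 = 20
10^1 = 10
Spill cost = 20 * 10 = 200

200


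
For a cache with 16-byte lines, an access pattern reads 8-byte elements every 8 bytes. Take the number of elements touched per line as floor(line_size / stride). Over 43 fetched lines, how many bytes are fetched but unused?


Elements per line = floor(16 / 8) = 2
Bytes used per line = 2 * 8 = 16
Wasted per line = 16 - 16 = 0
Total wasted = 0 * 43 = 0

0


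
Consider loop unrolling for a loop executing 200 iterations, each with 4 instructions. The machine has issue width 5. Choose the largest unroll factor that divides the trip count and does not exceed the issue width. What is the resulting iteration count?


Largest divisor of 200 <= 5 is 5
New iterations = 200 / 5 = 40

40


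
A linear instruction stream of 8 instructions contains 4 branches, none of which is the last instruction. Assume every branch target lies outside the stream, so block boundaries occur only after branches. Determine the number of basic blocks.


With no in-sequence branch targets, the leaders are the first instruction plus the instruction after each branch.
Number of basic blocks = branches + 1
= 4 + 1 = 5

5


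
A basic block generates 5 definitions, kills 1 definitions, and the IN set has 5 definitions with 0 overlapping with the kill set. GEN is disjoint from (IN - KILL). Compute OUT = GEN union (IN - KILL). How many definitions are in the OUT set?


IN - KILL: 5 - 0 = 5 surviving definitions
OUT = GEN + surviving = 5 + 5 = 10

10


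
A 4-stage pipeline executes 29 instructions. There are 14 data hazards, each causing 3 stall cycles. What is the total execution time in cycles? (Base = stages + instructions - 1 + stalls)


Base cycles = 4 + 29 - 1 = 32
Total stalls = 14 * 3 = 42
Total = 32 + 42 = 74

74


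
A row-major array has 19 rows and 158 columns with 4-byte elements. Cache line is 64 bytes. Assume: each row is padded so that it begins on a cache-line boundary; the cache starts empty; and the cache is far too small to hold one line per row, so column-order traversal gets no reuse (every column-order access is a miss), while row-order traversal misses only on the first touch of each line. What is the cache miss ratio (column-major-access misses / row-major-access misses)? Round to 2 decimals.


Each row occupies 158 * 4 = 632 bytes and starts on a line boundary, so it spans ceil(632 / 64) = 10 cache lines.
Row-major traversal misses (one per line touched): 19 * ceil(158 * 4 / 64) = 190
Column-major traversal misses (no reuse, every access misses): 19 * 158 = 3002
Ratio = 3002 / 190 = 15.8

15.8


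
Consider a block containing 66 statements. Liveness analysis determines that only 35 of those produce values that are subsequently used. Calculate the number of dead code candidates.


Dead code = total statements - live definitions
= 66 - 35 = 31

31


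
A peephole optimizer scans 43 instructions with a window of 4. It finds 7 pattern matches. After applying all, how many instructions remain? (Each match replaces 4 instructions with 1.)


Each match removes 3 instructions.
Total removed = 7 * 3 = 21
Remaining = 43 - 21 = 22

22


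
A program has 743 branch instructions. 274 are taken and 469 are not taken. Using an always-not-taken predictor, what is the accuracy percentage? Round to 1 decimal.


Predictor: always-not-taken
Correct predictions = 469
Accuracy = 469 / 743 * 100 = 63.1%

63.1


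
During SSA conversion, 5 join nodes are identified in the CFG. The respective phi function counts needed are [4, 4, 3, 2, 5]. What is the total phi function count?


Total phi functions = sum of phi functions at each join node
= 4 + 4 + 3 + 2 + 5 = 18

18


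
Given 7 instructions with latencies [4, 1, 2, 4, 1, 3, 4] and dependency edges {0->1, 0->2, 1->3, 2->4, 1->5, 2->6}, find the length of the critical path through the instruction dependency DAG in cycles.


Compute longest path through dependency graph: dist(Ik) = max over predecessors of dist + latency(Ik).
dist(I0) = latency 4 = 4
dist(I1) = dist(I0) + 1 = 4 + 1 = 5
dist(I2) = dist(I0) + 2 = 4 + 2 = 6
dist(I3) = dist(I1) + 4 = 5 + 4 = 9
dist(I4) = dist(I2) + 1 = 6 + 1 = 7
dist(I5) = dist(I1) + 3 = 5 + 3 = 8
dist(I6) = dist(I2) + 4 = 6 + 4 = 10
Critical path = max dist = 10

10


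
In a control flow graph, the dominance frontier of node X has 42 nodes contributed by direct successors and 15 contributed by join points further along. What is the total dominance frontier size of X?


DF(X) = direct successor contributions + join point contributions
= 42 + 15 = 57

57


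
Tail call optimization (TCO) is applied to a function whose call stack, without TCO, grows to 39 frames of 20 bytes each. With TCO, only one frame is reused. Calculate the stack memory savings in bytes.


Without TCO: 39 * 20 = 780 bytes
With TCO: reuse 1 frame = 20 bytes
Savings = 780 - 20 = 760

760


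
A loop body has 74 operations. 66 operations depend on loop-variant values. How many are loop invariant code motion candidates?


Invariant candidates = total - loop-dependent
= 74 - 66 = 8

8


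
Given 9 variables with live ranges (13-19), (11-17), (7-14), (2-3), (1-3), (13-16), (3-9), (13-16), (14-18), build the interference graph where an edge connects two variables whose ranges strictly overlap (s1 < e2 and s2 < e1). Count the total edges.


Check all pairs for overlapping intervals.
Two intervals (s1,e1) and (s2,e2) overlap if s1 < e2 and s2 < e1.
v0 (13-19) vs v1..v8: overlaps v1, v2, v5, v7, v8 -> 5
v1 (11-17) vs v2..v8: overlaps v2, v5, v7, v8 -> 4
v2 (7-14) vs v3..v8: overlaps v5, v6, v7 -> 3
v3 (2-3) vs v4..v8: overlaps v4 -> 1
v4 (1-3) vs v5..v8: overlaps none -> 0
v5 (13-16) vs v6..v8: overlaps v7, v8 -> 2
v6 (3-9) vs v7..v8: overlaps none -> 0
v7 (13-16) vs v8: overlaps v8 -> 1
Total overlapping pairs = 5 + 4 + 3 + 1 + 0 + 2 + 0 + 1 = 16

16


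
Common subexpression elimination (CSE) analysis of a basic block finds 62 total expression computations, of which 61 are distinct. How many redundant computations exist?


CSE count = total expressions - unique expressions
= 62 - 61 = 1

1


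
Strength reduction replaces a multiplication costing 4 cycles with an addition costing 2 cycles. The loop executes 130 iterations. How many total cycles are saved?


Per-iteration saving = 4 - 2 = 2
Total saved = 130 * 2 = 260

260


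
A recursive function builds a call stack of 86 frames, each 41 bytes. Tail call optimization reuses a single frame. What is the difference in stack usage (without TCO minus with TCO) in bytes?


Without TCO: 86 * 41 = 3526 bytes
With TCO: reuse 1 frame = 41 bytes
Savings = 3526 - 41 = 3485

3485


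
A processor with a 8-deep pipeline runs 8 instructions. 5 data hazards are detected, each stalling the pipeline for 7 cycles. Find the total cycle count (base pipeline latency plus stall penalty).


Base cycles = 8 + 8 - 1 = 15
Total stalls = 5 * 7 = 35
Total = 15 + 35 = 50

50


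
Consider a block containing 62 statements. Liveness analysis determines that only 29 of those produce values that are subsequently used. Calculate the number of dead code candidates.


Dead code = total statements - live definitions
= 62 - 29 = 33

33


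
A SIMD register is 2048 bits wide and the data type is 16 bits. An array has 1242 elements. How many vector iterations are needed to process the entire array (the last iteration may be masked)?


Width = 2048 / 16 = 128 elements per vector op
Iterations = ceil(1242 / 128) = 10

10


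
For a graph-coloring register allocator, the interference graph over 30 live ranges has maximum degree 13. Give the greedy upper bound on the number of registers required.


Greedy coloring never needs more than (max_degree + 1) colors: when coloring a vertex, at most max_degree neighbors are already colored.
Upper bound = 13 + 1 = 14

14


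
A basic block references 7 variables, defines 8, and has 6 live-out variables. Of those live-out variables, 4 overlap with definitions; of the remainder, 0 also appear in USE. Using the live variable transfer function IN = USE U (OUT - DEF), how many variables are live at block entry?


OUT - DEF: 6 - 4 = 2
|IN| = |USE| + |OUT - DEF| - |USE ∩ (OUT - DEF)| = 7 + 2 - 0 = 9

9


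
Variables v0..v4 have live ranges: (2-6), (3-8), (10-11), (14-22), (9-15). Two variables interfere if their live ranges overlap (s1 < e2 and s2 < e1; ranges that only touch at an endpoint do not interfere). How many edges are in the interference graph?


Check all pairs for overlapping intervals.
Two intervals (s1,e1) and (s2,e2) overlap if s1 < e2 and s2 < e1.
v0 (2-6) vs v1..v4: overlaps v1 -> 1
v1 (3-8) vs v2..v4: overlaps none -> 0
v2 (10-11) vs v3..v4: overlaps v4 -> 1
v3 (14-22) vs v4: overlaps v4 -> 1
Total overlapping pairs = 1 + 0 + 1 + 1 = 3

3


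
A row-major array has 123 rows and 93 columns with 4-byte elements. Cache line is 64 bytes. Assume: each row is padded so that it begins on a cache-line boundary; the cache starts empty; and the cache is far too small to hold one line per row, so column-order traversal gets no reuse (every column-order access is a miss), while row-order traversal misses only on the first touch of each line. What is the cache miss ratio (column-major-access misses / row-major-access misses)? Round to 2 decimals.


Each row occupies 93 * 4 = 372 bytes and starts on a line boundary, so it spans ceil(372 / 64) = 6 cache lines.
Row-major traversal misses (one per line touched): 123 * ceil(93 * 4 / 64) = 738
Column-major traversal misses (no reuse, every access misses): 123 * 93 = 11439
Ratio = 11439 / 738 = 15.5

15.5


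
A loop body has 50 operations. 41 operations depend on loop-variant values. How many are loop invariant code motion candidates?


Invariant candidates = total - loop-dependent
= 50 - 41 = 9

9


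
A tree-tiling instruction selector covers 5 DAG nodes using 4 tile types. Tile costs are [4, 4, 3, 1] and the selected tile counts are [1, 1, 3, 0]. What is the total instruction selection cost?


Total cost = sum(count_i * cost_i)
= 1*4 + 1*4 + 3*3 + 0*1
= 17

17


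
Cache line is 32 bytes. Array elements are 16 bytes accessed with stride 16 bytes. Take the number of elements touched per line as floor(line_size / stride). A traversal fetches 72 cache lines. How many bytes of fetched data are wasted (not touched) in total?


Elements per line = floor(32 / 16) = 2
Bytes used per line = 2 * 16 = 32
Wasted per line = 32 - 32 = 0
Total wasted = 0 * 72 = 0

0


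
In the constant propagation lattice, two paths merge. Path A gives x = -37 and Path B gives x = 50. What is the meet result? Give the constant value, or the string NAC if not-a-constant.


Meet operation: if both paths give the same constant, result is that constant; if they differ, result is NAC (not-a-constant).
Path A: -37, Path B: 50 -> differ
Result: not-a-constant -> NAC

NAC


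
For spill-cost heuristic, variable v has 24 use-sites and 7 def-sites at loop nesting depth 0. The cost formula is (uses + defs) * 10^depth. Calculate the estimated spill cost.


uses + defs = 24 + 7 = 31
10^0 = 1
Spill cost = 31 * 1 = 31

31


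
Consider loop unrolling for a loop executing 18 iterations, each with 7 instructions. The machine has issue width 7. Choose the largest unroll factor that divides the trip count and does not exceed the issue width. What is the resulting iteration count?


Largest divisor of 18 <= 7 is 6
New iterations = 18 / 6 = 3

3


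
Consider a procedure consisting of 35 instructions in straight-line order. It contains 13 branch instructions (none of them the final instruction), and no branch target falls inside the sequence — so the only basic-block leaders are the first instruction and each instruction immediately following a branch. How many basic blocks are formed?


With no in-sequence branch targets, the leaders are the first instruction plus the instruction after each branch.
Number of basic blocks = branches + 1
= 13 + 1 = 14

14


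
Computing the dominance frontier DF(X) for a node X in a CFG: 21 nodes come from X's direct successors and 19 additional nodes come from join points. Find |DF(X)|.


DF(X) = direct successor contributions + join point contributions
= 21 + 19 = 40

40


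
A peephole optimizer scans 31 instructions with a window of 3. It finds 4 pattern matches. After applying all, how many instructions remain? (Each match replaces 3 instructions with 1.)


Each match removes 2 instructions.
Total removed = 4 * 2 = 8
Remaining = 31 - 8 = 23

23


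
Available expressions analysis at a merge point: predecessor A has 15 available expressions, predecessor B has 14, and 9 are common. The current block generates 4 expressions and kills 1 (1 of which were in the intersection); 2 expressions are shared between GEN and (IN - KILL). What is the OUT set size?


IN = intersection of predecessors = 9
IN - KILL = 9 - 1 = 8
|OUT| = |GEN| + |IN - KILL| - |GEN ∩ (IN - KILL)| = 4 + 8 - 2 = 10

10


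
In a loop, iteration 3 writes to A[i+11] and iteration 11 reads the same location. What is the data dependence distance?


Distance = read iteration - write iteration
= 11 - 3 = 8

8


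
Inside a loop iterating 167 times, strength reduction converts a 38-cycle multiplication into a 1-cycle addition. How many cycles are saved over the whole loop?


Per-iteration saving = 38 - 1 = 37
Total saved = 167 * 37 = 6179

6179


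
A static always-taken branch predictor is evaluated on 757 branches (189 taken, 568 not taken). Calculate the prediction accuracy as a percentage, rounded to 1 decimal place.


Predictor: always-taken
Correct predictions = 189
Accuracy = 189 / 757 * 100 = 25.0%

25.0


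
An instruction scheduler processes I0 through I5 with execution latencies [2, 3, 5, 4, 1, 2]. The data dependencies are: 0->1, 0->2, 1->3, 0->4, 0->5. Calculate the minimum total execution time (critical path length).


Compute longest path through dependency graph: dist(Ik) = max over predecessors of dist + latency(Ik).
dist(I0) = latency 2 = 2
dist(I1) = dist(I0) + 3 = 2 + 3 = 5
dist(I2) = dist(I0) + 5 = 2 + 5 = 7
dist(I3) = dist(I1) + 4 = 5 + 4 = 9
dist(I4) = dist(I0) + 1 = 2 + 1 = 3
dist(I5) = dist(I0) + 2 = 2 + 2 = 4
Critical path = max dist = 9

9


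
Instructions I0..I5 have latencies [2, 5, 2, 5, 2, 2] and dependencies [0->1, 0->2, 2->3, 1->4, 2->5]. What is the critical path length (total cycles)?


Compute longest path through dependency graph: dist(Ik) = max over predecessors of dist + latency(Ik).
dist(I0) = latency 2 = 2
dist(I1) = dist(I0) + 5 = 2 + 5 = 7
dist(I2) = dist(I0) + 2 = 2 + 2 = 4
dist(I3) = dist(I2) + 5 = 4 + 5 = 9
dist(I4) = dist(I1) + 2 = 7 + 2 = 9
dist(I5) = dist(I2) + 2 = 4 + 2 = 6
Critical path = max dist = 9

9


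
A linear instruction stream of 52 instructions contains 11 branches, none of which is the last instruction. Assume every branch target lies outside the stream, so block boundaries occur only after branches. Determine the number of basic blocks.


With no in-sequence branch targets, the leaders are the first instruction plus the instruction after each branch.
Number of basic blocks = branches + 1
= 11 + 1 = 12

12


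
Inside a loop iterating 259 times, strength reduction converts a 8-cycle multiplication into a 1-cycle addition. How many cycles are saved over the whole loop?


Per-iteration saving = 8 - 1 = 7
Total saved = 259 * 7 = 1813

1813


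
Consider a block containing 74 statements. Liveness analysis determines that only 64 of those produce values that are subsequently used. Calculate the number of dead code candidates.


Dead code = total statements - live definitions
= 74 - 64 = 10

10


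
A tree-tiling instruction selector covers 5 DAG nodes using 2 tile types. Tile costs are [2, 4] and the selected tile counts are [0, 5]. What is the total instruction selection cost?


Total cost = sum(count_i * cost_i)
= 0*2 + 5*4
= 20

20


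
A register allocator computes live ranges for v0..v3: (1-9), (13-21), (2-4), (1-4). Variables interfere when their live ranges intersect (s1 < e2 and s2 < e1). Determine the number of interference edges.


Check all pairs for overlapping intervals.
Two intervals (s1,e1) and (s2,e2) overlap if s1 < e2 and s2 < e1.
v0 (1-9) vs v1..v3: overlaps v2, v3 -> 2
v1 (13-21) vs v2..v3: overlaps none -> 0
v2 (2-4) vs v3: overlaps v3 -> 1
Total overlapping pairs = 2 + 0 + 1 = 3

3


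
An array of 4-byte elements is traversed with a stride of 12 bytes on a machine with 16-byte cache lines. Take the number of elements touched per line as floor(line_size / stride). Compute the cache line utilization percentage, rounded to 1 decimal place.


Elements per cache line = floor(16 / 12) = 1
Bytes used = 1 * 4 = 4
Utilization = 4 / 16 * 100 = 25.0%

25.0


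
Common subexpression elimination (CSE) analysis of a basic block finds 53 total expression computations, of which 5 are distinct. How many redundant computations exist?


CSE count = total expressions - unique expressions
= 53 - 5 = 48

48


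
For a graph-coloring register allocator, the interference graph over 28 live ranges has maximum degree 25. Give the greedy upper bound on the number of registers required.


Greedy coloring never needs more than (max_degree + 1) colors: when coloring a vertex, at most max_degree neighbors are already colored.
Upper bound = 25 + 1 = 26

26


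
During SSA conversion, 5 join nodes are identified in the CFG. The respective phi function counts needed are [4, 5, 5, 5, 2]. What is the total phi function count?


Total phi functions = sum of phi functions at each join node
= 4 + 5 + 5 + 5 + 2 = 21

21


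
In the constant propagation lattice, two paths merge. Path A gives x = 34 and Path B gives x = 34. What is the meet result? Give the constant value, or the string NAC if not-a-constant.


Meet operation: if both paths give the same constant, result is that constant; if they differ, result is NAC (not-a-constant).
Path A: 34, Path B: 34 -> equal
Result: constant -> 34

34


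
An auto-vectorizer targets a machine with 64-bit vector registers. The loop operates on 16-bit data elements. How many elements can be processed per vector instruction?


Width = SIMD bits / data type bits
= 64 / 16 = 4

4


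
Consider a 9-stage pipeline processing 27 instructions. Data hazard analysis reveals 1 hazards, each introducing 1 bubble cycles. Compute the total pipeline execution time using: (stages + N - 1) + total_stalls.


Base cycles = 9 + 27 - 1 = 35
Total stalls = 1 * 1 = 1
Total = 35 + 1 = 36

36


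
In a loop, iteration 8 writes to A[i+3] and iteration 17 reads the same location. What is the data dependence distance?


Distance = read iteration - write iteration
= 17 - 8 = 9

9


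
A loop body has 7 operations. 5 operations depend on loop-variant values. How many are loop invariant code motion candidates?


Invariant candidates = total - loop-dependent
= 7 - 5 = 2

2


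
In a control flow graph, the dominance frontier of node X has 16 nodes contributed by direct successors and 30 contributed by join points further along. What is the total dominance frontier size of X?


DF(X) = direct successor contributions + join point contributions
= 16 + 30 = 46

46


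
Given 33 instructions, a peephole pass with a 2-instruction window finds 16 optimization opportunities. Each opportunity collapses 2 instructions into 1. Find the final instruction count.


Each match removes 1 instructions.
Total removed = 16 * 1 = 16
Remaining = 33 - 16 = 17

17


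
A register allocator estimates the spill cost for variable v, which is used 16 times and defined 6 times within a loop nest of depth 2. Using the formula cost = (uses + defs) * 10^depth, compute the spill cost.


uses + defs = 16 + 6 = 22
10^2 = 100
Spill cost = 22 * 100 = 2200

2200


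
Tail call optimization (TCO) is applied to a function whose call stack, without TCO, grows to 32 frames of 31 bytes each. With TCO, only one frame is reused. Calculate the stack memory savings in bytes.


Without TCO: 32 * 31 = 992 bytes
With TCO: reuse 1 frame = 31 bytes
Savings = 992 - 31 = 961

961


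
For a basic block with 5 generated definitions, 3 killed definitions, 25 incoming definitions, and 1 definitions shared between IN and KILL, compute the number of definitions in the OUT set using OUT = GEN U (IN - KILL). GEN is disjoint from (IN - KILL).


IN - KILL: 25 - 1 = 24 surviving definitions
OUT = GEN + surviving = 5 + 24 = 29

29


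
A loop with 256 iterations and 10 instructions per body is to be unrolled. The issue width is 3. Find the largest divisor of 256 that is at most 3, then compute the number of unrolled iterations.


Largest divisor of 256 <= 3 is 2
New iterations = 256 / 2 = 128

128


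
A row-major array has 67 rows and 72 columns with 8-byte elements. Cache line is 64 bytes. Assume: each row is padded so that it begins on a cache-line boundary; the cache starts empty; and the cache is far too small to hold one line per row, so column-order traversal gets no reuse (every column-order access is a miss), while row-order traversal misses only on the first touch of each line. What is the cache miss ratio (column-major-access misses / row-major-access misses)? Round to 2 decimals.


Each row occupies 72 * 8 = 576 bytes and starts on a line boundary, so it spans ceil(576 / 64) = 9 cache lines.
Row-major traversal misses (one per line touched): 67 * ceil(72 * 8 / 64) = 603
Column-major traversal misses (no reuse, every access misses): 67 * 72 = 4824
Ratio = 4824 / 603 = 8.0

8.0


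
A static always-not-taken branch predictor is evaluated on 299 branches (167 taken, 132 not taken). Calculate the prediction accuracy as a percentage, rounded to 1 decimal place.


Predictor: always-not-taken
Correct predictions = 132
Accuracy = 132 / 299 * 100 = 44.1%

44.1


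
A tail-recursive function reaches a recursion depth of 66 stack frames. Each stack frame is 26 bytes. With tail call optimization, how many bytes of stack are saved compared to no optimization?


Without TCO: 66 * 26 = 1716 bytes
With TCO: reuse 1 frame = 26 bytes
Savings = 1716 - 26 = 1690

1690


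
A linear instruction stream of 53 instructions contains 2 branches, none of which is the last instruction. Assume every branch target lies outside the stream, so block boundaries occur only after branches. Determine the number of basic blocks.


With no in-sequence branch targets, the leaders are the first instruction plus the instruction after each branch.
Number of basic blocks = branches + 1
= 2 + 1 = 3

3


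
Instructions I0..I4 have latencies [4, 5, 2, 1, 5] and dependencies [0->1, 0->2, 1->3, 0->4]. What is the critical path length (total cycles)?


Compute longest path through dependency graph: dist(Ik) = max over predecessors of dist + latency(Ik).
dist(I0) = latency 4 = 4
dist(I1) = dist(I0) + 5 = 4 + 5 = 9
dist(I2) = dist(I0) + 2 = 4 + 2 = 6
dist(I3) = dist(I1) + 1 = 9 + 1 = 10
dist(I4) = dist(I0) + 5 = 4 + 5 = 9
Critical path = max dist = 10

10


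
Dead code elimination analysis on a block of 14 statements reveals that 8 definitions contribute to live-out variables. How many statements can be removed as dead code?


Dead code = total statements - live definitions
= 14 - 8 = 6

6


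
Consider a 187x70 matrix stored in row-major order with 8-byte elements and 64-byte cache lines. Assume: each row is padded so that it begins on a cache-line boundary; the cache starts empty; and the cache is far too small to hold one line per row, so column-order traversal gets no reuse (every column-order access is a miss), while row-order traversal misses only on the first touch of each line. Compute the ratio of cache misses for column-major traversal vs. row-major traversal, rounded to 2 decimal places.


Each row occupies 70 * 8 = 560 bytes and starts on a line boundary, so it spans ceil(560 / 64) = 9 cache lines.
Row-major traversal misses (one per line touched): 187 * ceil(70 * 8 / 64) = 1683
Column-major traversal misses (no reuse, every access misses): 187 * 70 = 13090
Ratio = 13090 / 1683 = 7.78

7.78


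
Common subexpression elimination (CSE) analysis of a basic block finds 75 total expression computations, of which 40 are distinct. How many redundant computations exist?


CSE count = total expressions - unique expressions
= 75 - 40 = 35

35


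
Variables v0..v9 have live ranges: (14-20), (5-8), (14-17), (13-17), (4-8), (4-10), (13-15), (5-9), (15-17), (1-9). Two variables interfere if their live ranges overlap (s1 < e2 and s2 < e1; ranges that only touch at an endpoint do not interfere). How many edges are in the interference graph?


Check all pairs for overlapping intervals.
Two intervals (s1,e1) and (s2,e2) overlap if s1 < e2 and s2 < e1.
v0 (14-20) vs v1..v9: overlaps v2, v3, v6, v8 -> 4
v1 (5-8) vs v2..v9: overlaps v4, v5, v7, v9 -> 4
v2 (14-17) vs v3..v9: overlaps v3, v6, v8 -> 3
v3 (13-17) vs v4..v9: overlaps v6, v8 -> 2
v4 (4-8) vs v5..v9: overlaps v5, v7, v9 -> 3
v5 (4-10) vs v6..v9: overlaps v7, v9 -> 2
v6 (13-15) vs v7..v9: overlaps none -> 0
v7 (5-9) vs v8..v9: overlaps v9 -> 1
v8 (15-17) vs v9: overlaps none -> 0
Total overlapping pairs = 4 + 4 + 3 + 2 + 3 + 2 + 0 + 1 + 0 = 19

19


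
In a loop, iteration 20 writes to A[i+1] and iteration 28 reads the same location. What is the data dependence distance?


Distance = read iteration - write iteration
= 28 - 20 = 8

8


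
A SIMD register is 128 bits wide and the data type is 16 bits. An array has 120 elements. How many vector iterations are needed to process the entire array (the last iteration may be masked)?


Width = 128 / 16 = 8 elements per vector op
Iterations = ceil(120 / 8) = 15

15


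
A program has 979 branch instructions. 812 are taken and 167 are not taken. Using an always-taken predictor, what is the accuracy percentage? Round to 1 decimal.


Predictor: always-taken
Correct predictions = 812
Accuracy = 812 / 979 * 100 = 82.9%

82.9


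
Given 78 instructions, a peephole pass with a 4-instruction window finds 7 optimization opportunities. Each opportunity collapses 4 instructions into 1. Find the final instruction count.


Each match removes 3 instructions.
Total removed = 7 * 3 = 21
Remaining = 78 - 21 = 57

57


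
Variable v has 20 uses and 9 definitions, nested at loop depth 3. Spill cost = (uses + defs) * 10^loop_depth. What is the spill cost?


uses + defs = 20 + 9 = 29
10^3 = 1000
Spill cost = 29 * 1000 = 29000

29000


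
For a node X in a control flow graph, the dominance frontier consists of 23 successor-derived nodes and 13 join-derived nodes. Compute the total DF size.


DF(X) = direct successor contributions + join point contributions
= 23 + 13 = 36

36


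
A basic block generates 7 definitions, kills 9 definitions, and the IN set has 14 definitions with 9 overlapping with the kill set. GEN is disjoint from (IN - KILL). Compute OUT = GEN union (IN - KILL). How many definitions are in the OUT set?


IN - KILL: 14 - 9 = 5 surviving definitions
OUT = GEN + surviving = 7 + 5 = 12

12


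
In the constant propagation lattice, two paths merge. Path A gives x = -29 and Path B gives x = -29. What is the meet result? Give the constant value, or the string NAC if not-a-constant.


Meet operation: if both paths give the same constant, result is that constant; if they differ, result is NAC (not-a-constant).
Path A: -29, Path B: -29 -> equal
Result: constant -> -29

-29


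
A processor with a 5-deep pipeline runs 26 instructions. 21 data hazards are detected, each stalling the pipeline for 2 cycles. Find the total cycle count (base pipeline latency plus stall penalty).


Base cycles = 5 + 26 - 1 = 30
Total stalls = 21 * 2 = 42
Total = 30 + 42 = 72

72


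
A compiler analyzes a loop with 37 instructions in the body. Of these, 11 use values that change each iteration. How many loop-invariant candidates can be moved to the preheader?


Invariant candidates = total - loop-dependent
= 37 - 11 = 26

26


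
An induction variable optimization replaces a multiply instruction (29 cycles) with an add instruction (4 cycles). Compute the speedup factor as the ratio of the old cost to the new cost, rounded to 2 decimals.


Ratio = mult_cost / add_cost = 29 / 4 = 7.25

7.25


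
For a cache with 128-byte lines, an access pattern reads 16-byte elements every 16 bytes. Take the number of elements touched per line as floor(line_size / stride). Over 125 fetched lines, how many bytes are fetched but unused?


Elements per line = floor(128 / 16) = 8
Bytes used per line = 8 * 16 = 128
Wasted per line = 128 - 128 = 0
Total wasted = 0 * 125 = 0

0


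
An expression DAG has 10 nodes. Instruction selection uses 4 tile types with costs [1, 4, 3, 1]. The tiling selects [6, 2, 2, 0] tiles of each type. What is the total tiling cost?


Total cost = sum(count_i * cost_i)
= 6*1 + 2*4 + 2*3 + 0*1
= 20

20


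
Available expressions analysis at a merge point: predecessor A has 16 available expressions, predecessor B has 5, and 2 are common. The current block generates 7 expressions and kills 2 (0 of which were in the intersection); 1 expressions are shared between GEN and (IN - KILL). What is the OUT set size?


IN = intersection of predecessors = 2
IN - KILL = 2 - 0 = 2
|OUT| = |GEN| + |IN - KILL| - |GEN ∩ (IN - KILL)| = 7 + 2 - 1 = 8

8


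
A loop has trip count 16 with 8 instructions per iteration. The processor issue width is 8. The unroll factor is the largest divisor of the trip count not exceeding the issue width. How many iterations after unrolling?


Largest divisor of 16 <= 8 is 8
New iterations = 16 / 8 = 2

2
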